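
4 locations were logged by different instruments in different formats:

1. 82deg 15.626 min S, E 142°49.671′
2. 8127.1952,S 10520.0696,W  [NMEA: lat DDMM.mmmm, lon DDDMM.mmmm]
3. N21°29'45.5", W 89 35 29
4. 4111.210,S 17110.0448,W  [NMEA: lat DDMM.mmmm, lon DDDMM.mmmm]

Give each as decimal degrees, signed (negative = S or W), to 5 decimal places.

1. -82.26043, 142.82785
2. -81.45325, -105.33449
3. 21.49597, -89.59139
4. -41.18683, -171.16741

Point 1:
  φ: 15.626′ = 0.260433°; total 82.260433
  S ⇒ negate
  Longitude: 142 + 49.671/60 = 142.827850
  E → positive
Point 2:
  Latitude: split at 2 digits → 81° and 27.1952′; 81 + 27.1952/60 = 81.453253
  hemisphere S, so the sign is −
  Longitude: degrees = first 3 digits = 105, minutes = 20.0696; 105 + 20.0696/60 = 105.334493
  W ⇒ negate
Point 3:
  Lat: 21° + 29/60 + 45.5/3600 = 21 + 0.483333 + 0.012639 = 21.495972
  N → positive
  Longitude: 89° + 35/60 + 29/3600 = 89 + 0.583333 + 0.008056 = 89.591389
  W → negative
Point 4:
  Lat: degrees = first 2 digits = 41, minutes = 11.21; 41 + 11.21/60 = 41.186833
  hemisphere S, so the sign is −
  λ: degrees = first 3 digits = 171, minutes = 10.0448; 171 + 10.0448/60 = 171.167413
  W ⇒ negate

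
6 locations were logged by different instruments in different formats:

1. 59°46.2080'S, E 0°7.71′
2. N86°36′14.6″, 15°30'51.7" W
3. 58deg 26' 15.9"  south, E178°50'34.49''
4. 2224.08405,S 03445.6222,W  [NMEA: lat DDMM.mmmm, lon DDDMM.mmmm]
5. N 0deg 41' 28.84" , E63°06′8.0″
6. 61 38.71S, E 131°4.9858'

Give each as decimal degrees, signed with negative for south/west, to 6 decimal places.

Point 1:
  Lat: 59 + 46.208/60 = 59.7701333
  hemisphere S, so the sign is −
  Lon: 7.71′ = 0.128500°; total 0.1285000
  E → positive
Point 2:
  φ: 36′ + 14.6″ = 36.24333′; 86 + 36.24333/60 = 86.6040556
  N → positive
  Longitude: 15° + 30/60 + 51.7/3600 = 15 + 0.500000 + 0.014361 = 15.5143611
  W ⇒ negate
Point 3:
  Lat: 26′ + 15.9″ = 26.26500′; 58 + 26.26500/60 = 58.4377500
  S → negative
  λ: 50′ + 34.49″ = 50.57483′; 178 + 50.57483/60 = 178.8429139
  E → positive
Point 4:
  Lat: degrees = first 2 digits = 22, minutes = 24.08405; 22 + 24.08405/60 = 22.4014008
  S → negative
  λ: degrees = first 3 digits = 34, minutes = 45.6222; 34 + 45.6222/60 = 34.7603700
  W ⇒ negate
Point 5:
  φ: 41′ + 28.84″ = 41.48067′; 0 + 41.48067/60 = 0.6913444
  N ⇒ keep positive
  Longitude: 63 + 6/60 + 8/3600 = 63.1022222
  E → positive
Point 6:
  Lat: 61 + 38.71/60 = 61.6451667
  hemisphere S, so the sign is −
  Longitude: 4.9858′ = 0.083097°; total 131.0830967
  E ⇒ keep positive

1. -59.770133, 0.128500
2. 86.604056, -15.514361
3. -58.437750, 178.842914
4. -22.401401, -34.760370
5. 0.691344, 63.102222
6. -61.645167, 131.083097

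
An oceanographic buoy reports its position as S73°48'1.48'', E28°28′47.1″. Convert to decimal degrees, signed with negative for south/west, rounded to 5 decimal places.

-73.80041, 28.47975

Latitude: 48′ + 1.48″ = 48.02467′; 73 + 48.02467/60 = 73.800411
S → negative
Lon: 28° + 28/60 + 47.1/3600 = 28 + 0.466667 + 0.013083 = 28.479750
E ⇒ keep positive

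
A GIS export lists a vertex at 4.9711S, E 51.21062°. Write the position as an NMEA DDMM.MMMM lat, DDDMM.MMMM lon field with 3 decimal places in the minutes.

Latitude: minutes = (4.971100 − 4) × 60 = 58.26600
λ: minutes = (51.210620 − 51) × 60 = 12.63720

0458.266,S / 05112.637,E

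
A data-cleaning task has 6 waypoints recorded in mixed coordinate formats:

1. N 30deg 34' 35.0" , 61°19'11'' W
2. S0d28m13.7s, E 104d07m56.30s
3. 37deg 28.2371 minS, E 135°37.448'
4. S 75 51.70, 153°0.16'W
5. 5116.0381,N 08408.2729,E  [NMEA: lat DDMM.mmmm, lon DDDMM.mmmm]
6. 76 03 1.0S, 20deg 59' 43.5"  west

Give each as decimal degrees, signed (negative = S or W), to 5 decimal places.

1. 30.57639, -61.31972
2. -0.47047, 104.13231
3. -37.47062, 135.62413
4. -75.86167, -153.00267
5. 51.26730, 84.13788
6. -76.05028, -20.99542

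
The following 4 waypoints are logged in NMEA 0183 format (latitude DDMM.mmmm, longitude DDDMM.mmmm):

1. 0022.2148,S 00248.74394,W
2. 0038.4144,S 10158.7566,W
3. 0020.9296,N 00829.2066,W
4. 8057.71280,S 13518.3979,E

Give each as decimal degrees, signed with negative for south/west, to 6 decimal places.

1. -0.370247, -2.812399
2. -0.640240, -101.979277
3. 0.348827, -8.486777
4. -80.961880, 135.306632

Point 1:
  φ: degrees = first 2 digits = 0, minutes = 22.2148; 0 + 22.2148/60 = 0.3702467
  S ⇒ negate
  Lon: degrees = first 3 digits = 2, minutes = 48.74394; 2 + 48.74394/60 = 2.8123990
  W ⇒ negate
Point 2:
  φ: degrees = first 2 digits = 0, minutes = 38.4144; 0 + 38.4144/60 = 0.6402400
  S ⇒ negate
  λ: degrees = first 3 digits = 101, minutes = 58.7566; 101 + 58.7566/60 = 101.9792767
  W → negative
Point 3:
  Latitude: degrees = first 2 digits = 0, minutes = 20.9296; 0 + 20.9296/60 = 0.3488267
  N → positive
  λ: split at 3 digits → 008° and 29.2066′; 8 + 29.2066/60 = 8.4867767
  hemisphere W, so the sign is −
Point 4:
  Latitude: split at 2 digits → 80° and 57.7128′; 80 + 57.7128/60 = 80.9618800
  hemisphere S, so the sign is −
  λ: split at 3 digits → 135° and 18.3979′; 135 + 18.3979/60 = 135.3066317
  E ⇒ keep positive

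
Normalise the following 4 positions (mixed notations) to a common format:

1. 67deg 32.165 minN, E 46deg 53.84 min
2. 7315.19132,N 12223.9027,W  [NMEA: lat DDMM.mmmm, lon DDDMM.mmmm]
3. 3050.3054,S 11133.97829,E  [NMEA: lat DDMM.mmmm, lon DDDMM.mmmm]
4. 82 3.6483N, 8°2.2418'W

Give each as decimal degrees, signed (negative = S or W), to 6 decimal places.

1. 67.536083, 46.897333
2. 73.253189, -122.398378
3. -30.838423, 111.566305
4. 82.060805, -8.037363

Point 1:
  Latitude: 67 + 32.165/60 = 67.5360833
  N → positive
  λ: 53.84′ = 0.897333°; total 46.8973333
  E → positive
Point 2:
  Lat: split at 2 digits → 73° and 15.19132′; 73 + 15.19132/60 = 73.2531887
  N ⇒ keep positive
  Lon: degrees = first 3 digits = 122, minutes = 23.9027; 122 + 23.9027/60 = 122.3983783
  W ⇒ negate
Point 3:
  φ: split at 2 digits → 30° and 50.3054′; 30 + 50.3054/60 = 30.8384233
  hemisphere S, so the sign is −
  Longitude: split at 3 digits → 111° and 33.97829′; 111 + 33.97829/60 = 111.5663048
  E → positive
Point 4:
  φ: 82 + 3.6483/60 = 82.0608050
  N ⇒ keep positive
  Lon: 8 + 2.2418/60 = 8.0373633
  W ⇒ negate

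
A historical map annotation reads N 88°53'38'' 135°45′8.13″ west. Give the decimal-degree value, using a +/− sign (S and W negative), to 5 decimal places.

88.89389, -135.75226

Lat: 88 + 53/60 + 38/3600 = 88.893889
N ⇒ keep positive
Longitude: 135 + 45/60 + 8.13/3600 = 135.752258
hemisphere W, so the sign is −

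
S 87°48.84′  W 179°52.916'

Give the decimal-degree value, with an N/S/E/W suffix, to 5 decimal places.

87.81400° S, 179.88193° W

Latitude: 48.84′ = 0.814000°; total 87.814000
λ: 52.916′ = 0.881933°; total 179.881933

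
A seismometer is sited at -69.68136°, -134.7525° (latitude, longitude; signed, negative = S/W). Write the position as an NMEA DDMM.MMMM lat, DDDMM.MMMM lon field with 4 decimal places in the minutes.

Latitude is negative → S; |value| = 69.681360
Lat: minutes = (69.681360 − 69) × 60 = 40.881600
Longitude is negative → W; |value| = 134.752500
λ: fractional part 0.752500 → 45.150000 minutes

6940.8816,S / 13445.1500,W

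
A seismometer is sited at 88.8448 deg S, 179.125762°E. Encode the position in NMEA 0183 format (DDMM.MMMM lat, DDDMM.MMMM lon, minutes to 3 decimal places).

8850.688,S / 17907.546,E

Lat: fractional part 0.844800 → 50.68800 minutes
λ: 179° + 0.125762 × 60 = 179° 7.54572′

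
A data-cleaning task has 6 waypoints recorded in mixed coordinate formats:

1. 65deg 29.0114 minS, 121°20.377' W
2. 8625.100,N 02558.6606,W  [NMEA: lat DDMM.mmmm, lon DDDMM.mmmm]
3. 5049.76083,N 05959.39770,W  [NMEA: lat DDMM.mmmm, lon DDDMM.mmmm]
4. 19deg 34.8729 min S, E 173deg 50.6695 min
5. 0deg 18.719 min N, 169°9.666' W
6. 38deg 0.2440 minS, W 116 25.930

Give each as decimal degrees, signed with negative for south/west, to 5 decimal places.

Point 1:
  Lat: 65 + 29.0114/60 = 65.483523
  hemisphere S, so the sign is −
  Lon: 20.377′ = 0.339617°; total 121.339617
  W ⇒ negate
Point 2:
  Lat: split at 2 digits → 86° and 25.1′; 86 + 25.1/60 = 86.418333
  N ⇒ keep positive
  Longitude: degrees = first 3 digits = 25, minutes = 58.6606; 25 + 58.6606/60 = 25.977677
  hemisphere W, so the sign is −
Point 3:
  Latitude: degrees = first 2 digits = 50, minutes = 49.76083; 50 + 49.76083/60 = 50.829347
  N ⇒ keep positive
  Longitude: degrees = first 3 digits = 59, minutes = 59.3977; 59 + 59.3977/60 = 59.989962
  W → negative
Point 4:
  Latitude: 19 + 34.8729/60 = 19.581215
  hemisphere S, so the sign is −
  Longitude: 173 + 50.6695/60 = 173.844492
  E → positive
Point 5:
  φ: 0 + 18.719/60 = 0.311983
  N → positive
  Longitude: 9.666′ = 0.161100°; total 169.161100
  W ⇒ negate
Point 6:
  φ: 0.244′ = 0.004067°; total 38.004067
  hemisphere S, so the sign is −
  Lon: 116 + 25.93/60 = 116.432167
  hemisphere W, so the sign is −

1. -65.48352, -121.33962
2. 86.41833, -25.97768
3. 50.82935, -59.98996
4. -19.58122, 173.84449
5. 0.31198, -169.16110
6. -38.00407, -116.43217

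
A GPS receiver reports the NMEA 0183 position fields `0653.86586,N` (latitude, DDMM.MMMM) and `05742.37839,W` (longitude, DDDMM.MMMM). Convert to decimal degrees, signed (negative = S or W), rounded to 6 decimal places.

6.897764, -57.706307

Lat: split at 2 digits → 06° and 53.86586′; 6 + 53.86586/60 = 6.8977643
N → positive
Longitude: split at 3 digits → 057° and 42.37839′; 57 + 42.37839/60 = 57.7063065
W → negative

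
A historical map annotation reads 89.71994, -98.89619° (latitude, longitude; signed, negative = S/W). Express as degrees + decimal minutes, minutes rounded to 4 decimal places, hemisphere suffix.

Lat: fractional part 0.719940 → 43.196400 minutes
Longitude is negative → W; |value| = 98.896190
Longitude: fractional part 0.896190 → 53.771400 minutes

89° 43.1964′ N, 98° 53.7714′ W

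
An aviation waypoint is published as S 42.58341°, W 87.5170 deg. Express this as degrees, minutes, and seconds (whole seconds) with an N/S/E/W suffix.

42°35′0″ S, 87°31′1″ W

Lat: 0.583410° → 35.00460′; 0.00460 × 60 = 0.28″
Longitude: 0.517000° → 31.02000′; 0.02000 × 60 = 1.20″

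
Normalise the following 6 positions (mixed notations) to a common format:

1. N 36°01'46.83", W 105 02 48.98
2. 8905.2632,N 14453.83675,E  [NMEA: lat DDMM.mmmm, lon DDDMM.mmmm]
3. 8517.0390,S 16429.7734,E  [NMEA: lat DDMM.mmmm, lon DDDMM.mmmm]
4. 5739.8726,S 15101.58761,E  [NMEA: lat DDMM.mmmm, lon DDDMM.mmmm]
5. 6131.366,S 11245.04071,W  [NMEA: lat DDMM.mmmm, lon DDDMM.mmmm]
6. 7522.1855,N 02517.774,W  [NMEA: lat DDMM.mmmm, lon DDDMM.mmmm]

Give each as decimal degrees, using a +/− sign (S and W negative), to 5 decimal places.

Point 1:
  φ: 1′ + 46.83″ = 1.78050′; 36 + 1.78050/60 = 36.029675
  N ⇒ keep positive
  λ: 105 + 2/60 + 48.98/3600 = 105.046939
  hemisphere W, so the sign is −
Point 2:
  Latitude: degrees = first 2 digits = 89, minutes = 5.2632; 89 + 5.2632/60 = 89.087720
  N ⇒ keep positive
  Longitude: split at 3 digits → 144° and 53.83675′; 144 + 53.83675/60 = 144.897279
  E → positive
Point 3:
  φ: degrees = first 2 digits = 85, minutes = 17.039; 85 + 17.039/60 = 85.283983
  S ⇒ negate
  Longitude: split at 3 digits → 164° and 29.7734′; 164 + 29.7734/60 = 164.496223
  E → positive
Point 4:
  Lat: split at 2 digits → 57° and 39.8726′; 57 + 39.8726/60 = 57.664543
  S → negative
  λ: degrees = first 3 digits = 151, minutes = 1.58761; 151 + 1.58761/60 = 151.026460
  E ⇒ keep positive
Point 5:
  Latitude: split at 2 digits → 61° and 31.366′; 61 + 31.366/60 = 61.522767
  S → negative
  Longitude: degrees = first 3 digits = 112, minutes = 45.04071; 112 + 45.04071/60 = 112.750679
  hemisphere W, so the sign is −
Point 6:
  Lat: degrees = first 2 digits = 75, minutes = 22.1855; 75 + 22.1855/60 = 75.369758
  N → positive
  λ: degrees = first 3 digits = 25, minutes = 17.774; 25 + 17.774/60 = 25.296233
  W → negative

1. 36.02968, -105.04694
2. 89.08772, 144.89728
3. -85.28398, 164.49622
4. -57.66454, 151.02646
5. -61.52277, -112.75068
6. 75.36976, -25.29623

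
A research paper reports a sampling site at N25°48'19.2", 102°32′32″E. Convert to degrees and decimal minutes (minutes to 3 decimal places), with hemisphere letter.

φ: seconds/60 = 0.32000; minutes = 48 + 0.32000 = 48.32000
λ: 32 + 32/60 = 32.53333′

25° 48.320′ N, 102° 32.533′ E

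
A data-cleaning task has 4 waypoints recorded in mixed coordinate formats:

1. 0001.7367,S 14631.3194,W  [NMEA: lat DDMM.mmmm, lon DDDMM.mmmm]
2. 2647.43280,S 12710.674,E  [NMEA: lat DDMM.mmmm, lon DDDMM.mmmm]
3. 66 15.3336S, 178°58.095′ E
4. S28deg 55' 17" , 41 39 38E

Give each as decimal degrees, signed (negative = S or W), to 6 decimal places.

Point 1:
  Lat: split at 2 digits → 00° and 1.7367′; 0 + 1.7367/60 = 0.0289450
  S ⇒ negate
  Longitude: split at 3 digits → 146° and 31.3194′; 146 + 31.3194/60 = 146.5219900
  hemisphere W, so the sign is −
Point 2:
  φ: degrees = first 2 digits = 26, minutes = 47.4328; 26 + 47.4328/60 = 26.7905467
  hemisphere S, so the sign is −
  Longitude: split at 3 digits → 127° and 10.674′; 127 + 10.674/60 = 127.1779000
  E → positive
Point 3:
  Latitude: 66 + 15.3336/60 = 66.2555600
  S → negative
  Longitude: 178 + 58.095/60 = 178.9682500
  E ⇒ keep positive
Point 4:
  Lat: 28 + 55/60 + 17/3600 = 28.9213889
  S → negative
  Lon: 39′ + 38″ = 39.63333′; 41 + 39.63333/60 = 41.6605556
  E → positive

1. -0.028945, -146.521990
2. -26.790547, 127.177900
3. -66.255560, 178.968250
4. -28.921389, 41.660556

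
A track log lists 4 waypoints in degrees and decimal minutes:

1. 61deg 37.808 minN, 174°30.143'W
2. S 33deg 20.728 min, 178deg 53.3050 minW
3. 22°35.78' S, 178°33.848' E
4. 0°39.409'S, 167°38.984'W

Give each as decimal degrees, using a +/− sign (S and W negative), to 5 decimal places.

Point 1:
  Lat: 61 + 37.808/60 = 61.630133
  N → positive
  λ: 30.143′ = 0.502383°; total 174.502383
  hemisphere W, so the sign is −
Point 2:
  Lat: 20.728′ = 0.345467°; total 33.345467
  S → negative
  Lon: 178 + 53.305/60 = 178.888417
  W → negative
Point 3:
  Latitude: 35.78′ = 0.596333°; total 22.596333
  S → negative
  Lon: 33.848′ = 0.564133°; total 178.564133
  E ⇒ keep positive
Point 4:
  Latitude: 0 + 39.409/60 = 0.656817
  S → negative
  λ: 38.984′ = 0.649733°; total 167.649733
  W → negative

1. 61.63013, -174.50238
2. -33.34547, -178.88842
3. -22.59633, 178.56413
4. -0.65682, -167.64973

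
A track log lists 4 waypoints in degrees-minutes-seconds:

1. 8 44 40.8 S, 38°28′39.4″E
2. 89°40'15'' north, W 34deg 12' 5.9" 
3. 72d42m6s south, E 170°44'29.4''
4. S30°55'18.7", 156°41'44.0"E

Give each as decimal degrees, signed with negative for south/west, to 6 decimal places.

1. -8.744667, 38.477611
2. 89.670833, -34.201639
3. -72.701667, 170.741500
4. -30.921861, 156.695556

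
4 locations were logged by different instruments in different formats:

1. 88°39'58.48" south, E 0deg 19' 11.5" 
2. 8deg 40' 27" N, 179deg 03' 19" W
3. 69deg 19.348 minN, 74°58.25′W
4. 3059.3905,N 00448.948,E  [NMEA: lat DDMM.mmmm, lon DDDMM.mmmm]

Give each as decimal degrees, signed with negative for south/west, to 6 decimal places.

Point 1:
  Latitude: 88 + 39/60 + 58.48/3600 = 88.6662444
  S ⇒ negate
  λ: 19′ + 11.5″ = 19.19167′; 0 + 19.19167/60 = 0.3198611
  E ⇒ keep positive
Point 2:
  φ: 40′ + 27″ = 40.45000′; 8 + 40.45000/60 = 8.6741667
  N → positive
  λ: 179° + 3/60 + 19/3600 = 179 + 0.050000 + 0.005278 = 179.0552778
  W → negative
Point 3:
  Latitude: 19.348′ = 0.322467°; total 69.3224667
  N → positive
  λ: 58.25′ = 0.970833°; total 74.9708333
  W → negative
Point 4:
  φ: degrees = first 2 digits = 30, minutes = 59.3905; 30 + 59.3905/60 = 30.9898417
  N ⇒ keep positive
  λ: split at 3 digits → 004° and 48.948′; 4 + 48.948/60 = 4.8158000
  E ⇒ keep positive

1. -88.666244, 0.319861
2. 8.674167, -179.055278
3. 69.322467, -74.970833
4. 30.989842, 4.815800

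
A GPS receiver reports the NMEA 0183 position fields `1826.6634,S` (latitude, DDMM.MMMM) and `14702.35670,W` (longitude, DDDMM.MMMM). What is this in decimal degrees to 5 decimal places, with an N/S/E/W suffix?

φ: degrees = first 2 digits = 18, minutes = 26.6634; 18 + 26.6634/60 = 18.444390
Lon: degrees = first 3 digits = 147, minutes = 2.3567; 147 + 2.3567/60 = 147.039278

18.44439° S, 147.03928° W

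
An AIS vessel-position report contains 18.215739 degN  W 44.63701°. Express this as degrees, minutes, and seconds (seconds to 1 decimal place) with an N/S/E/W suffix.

18°12′56.7″ N, 44°38′13.2″ W

Latitude: 0.215739° → 12.94434′; 0.94434 × 60 = 56.660″
Lon: 0.637010° → 38.22060′; 0.22060 × 60 = 13.236″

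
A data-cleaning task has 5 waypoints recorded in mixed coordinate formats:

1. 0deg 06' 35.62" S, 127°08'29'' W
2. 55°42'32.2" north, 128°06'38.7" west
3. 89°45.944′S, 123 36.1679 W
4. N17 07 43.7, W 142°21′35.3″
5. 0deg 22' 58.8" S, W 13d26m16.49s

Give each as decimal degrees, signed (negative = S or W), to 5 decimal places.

1. -0.10989, -127.14139
2. 55.70894, -128.11075
3. -89.76573, -123.60280
4. 17.12881, -142.35981
5. -0.38300, -13.43791

Point 1:
  Lat: 0° + 6/60 + 35.62/3600 = 0 + 0.100000 + 0.009894 = 0.109894
  S → negative
  Longitude: 127 + 8/60 + 29/3600 = 127.141389
  W ⇒ negate
Point 2:
  φ: 55 + 42/60 + 32.2/3600 = 55.708944
  N → positive
  Lon: 128° + 6/60 + 38.7/3600 = 128 + 0.100000 + 0.010750 = 128.110750
  W ⇒ negate
Point 3:
  Latitude: 89 + 45.944/60 = 89.765733
  hemisphere S, so the sign is −
  Lon: 123 + 36.1679/60 = 123.602798
  W ⇒ negate
Point 4:
  Lat: 7′ + 43.7″ = 7.72833′; 17 + 7.72833/60 = 17.128806
  N → positive
  Lon: 142 + 21/60 + 35.3/3600 = 142.359806
  hemisphere W, so the sign is −
Point 5:
  φ: 0 + 22/60 + 58.8/3600 = 0.383000
  S → negative
  Lon: 13 + 26/60 + 16.49/3600 = 13.437914
  W ⇒ negate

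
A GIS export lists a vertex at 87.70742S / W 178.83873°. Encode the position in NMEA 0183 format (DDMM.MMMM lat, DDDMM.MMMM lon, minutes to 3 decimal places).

8742.445,S / 17850.324,W

φ: minutes = (87.707420 − 87) × 60 = 42.44520
Lon: minutes = (178.838730 − 178) × 60 = 50.32380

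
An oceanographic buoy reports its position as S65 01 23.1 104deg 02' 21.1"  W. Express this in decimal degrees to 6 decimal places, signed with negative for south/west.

-65.023083, -104.039194

φ: 65° + 1/60 + 23.1/3600 = 65 + 0.016667 + 0.006417 = 65.0230833
S ⇒ negate
λ: 2′ + 21.1″ = 2.35167′; 104 + 2.35167/60 = 104.0391944
W ⇒ negate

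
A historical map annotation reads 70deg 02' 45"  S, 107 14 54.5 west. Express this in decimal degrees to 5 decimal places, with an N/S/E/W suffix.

Latitude: 70° + 2/60 + 45/3600 = 70 + 0.033333 + 0.012500 = 70.045833
λ: 14′ + 54.5″ = 14.90833′; 107 + 14.90833/60 = 107.248472

70.04583° S, 107.24847° W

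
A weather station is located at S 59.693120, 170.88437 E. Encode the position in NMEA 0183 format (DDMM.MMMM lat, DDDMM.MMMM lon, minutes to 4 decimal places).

5941.5872,S / 17053.0622,E

Lat: fractional part 0.693120 → 41.587200 minutes
Lon: 170° + 0.884370 × 60 = 170° 53.062200′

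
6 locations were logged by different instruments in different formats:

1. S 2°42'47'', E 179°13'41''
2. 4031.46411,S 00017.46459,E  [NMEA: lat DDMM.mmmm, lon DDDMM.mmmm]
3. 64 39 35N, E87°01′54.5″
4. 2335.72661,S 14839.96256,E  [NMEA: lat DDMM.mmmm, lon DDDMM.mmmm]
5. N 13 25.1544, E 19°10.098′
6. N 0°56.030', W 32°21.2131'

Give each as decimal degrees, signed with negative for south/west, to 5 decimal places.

1. -2.71306, 179.22806
2. -40.52440, 0.29108
3. 64.65972, 87.03181
4. -23.59544, 148.66604
5. 13.41924, 19.16830
6. 0.93383, -32.35355

Point 1:
  φ: 42′ + 47″ = 42.78333′; 2 + 42.78333/60 = 2.713056
  S → negative
  Longitude: 179 + 13/60 + 41/3600 = 179.228056
  E → positive
Point 2:
  φ: degrees = first 2 digits = 40, minutes = 31.46411; 40 + 31.46411/60 = 40.524402
  S → negative
  Lon: split at 3 digits → 000° and 17.46459′; 0 + 17.46459/60 = 0.291077
  E → positive
Point 3:
  φ: 64 + 39/60 + 35/3600 = 64.659722
  N → positive
  Longitude: 87 + 1/60 + 54.5/3600 = 87.031806
  E ⇒ keep positive
Point 4:
  Lat: split at 2 digits → 23° and 35.72661′; 23 + 35.72661/60 = 23.595444
  S → negative
  Lon: split at 3 digits → 148° and 39.96256′; 148 + 39.96256/60 = 148.666043
  E → positive
Point 5:
  Lat: 13 + 25.1544/60 = 13.419240
  N ⇒ keep positive
  λ: 19 + 10.098/60 = 19.168300
  E ⇒ keep positive
Point 6:
  Latitude: 56.03′ = 0.933833°; total 0.933833
  N ⇒ keep positive
  λ: 32 + 21.2131/60 = 32.353552
  W ⇒ negate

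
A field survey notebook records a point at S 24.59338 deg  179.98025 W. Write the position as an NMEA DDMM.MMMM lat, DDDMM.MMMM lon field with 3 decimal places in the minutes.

2435.603,S / 17958.815,W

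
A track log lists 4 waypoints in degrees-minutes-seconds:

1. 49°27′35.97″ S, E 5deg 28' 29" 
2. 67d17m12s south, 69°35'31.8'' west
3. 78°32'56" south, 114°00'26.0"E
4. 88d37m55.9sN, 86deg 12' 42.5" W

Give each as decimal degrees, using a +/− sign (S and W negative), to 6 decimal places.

1. -49.459992, 5.474722
2. -67.286667, -69.592167
3. -78.548889, 114.007222
4. 88.632194, -86.211806

Point 1:
  Lat: 27′ + 35.97″ = 27.59950′; 49 + 27.59950/60 = 49.4599917
  hemisphere S, so the sign is −
  Longitude: 5 + 28/60 + 29/3600 = 5.4747222
  E ⇒ keep positive
Point 2:
  Latitude: 67° + 17/60 + 12/3600 = 67 + 0.283333 + 0.003333 = 67.2866667
  S → negative
  Lon: 69 + 35/60 + 31.8/3600 = 69.5921667
  W → negative
Point 3:
  φ: 78 + 32/60 + 56/3600 = 78.5488889
  S → negative
  λ: 114 + 0/60 + 26/3600 = 114.0072222
  E ⇒ keep positive
Point 4:
  Lat: 37′ + 55.9″ = 37.93167′; 88 + 37.93167/60 = 88.6321944
  N → positive
  Longitude: 12′ + 42.5″ = 12.70833′; 86 + 12.70833/60 = 86.2118056
  W → negative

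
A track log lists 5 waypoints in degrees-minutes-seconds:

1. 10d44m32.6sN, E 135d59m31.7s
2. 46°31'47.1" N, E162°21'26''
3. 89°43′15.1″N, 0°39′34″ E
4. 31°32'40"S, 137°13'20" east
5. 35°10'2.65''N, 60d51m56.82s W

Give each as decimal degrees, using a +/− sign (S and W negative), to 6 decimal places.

1. 10.742389, 135.992139
2. 46.529750, 162.357222
3. 89.720861, 0.659444
4. -31.544444, 137.222222
5. 35.167403, -60.865783

Point 1:
  Latitude: 10 + 44/60 + 32.6/3600 = 10.7423889
  N ⇒ keep positive
  Longitude: 135° + 59/60 + 31.7/3600 = 135 + 0.983333 + 0.008806 = 135.9921389
  E ⇒ keep positive
Point 2:
  Latitude: 31′ + 47.1″ = 31.78500′; 46 + 31.78500/60 = 46.5297500
  N → positive
  Longitude: 162 + 21/60 + 26/3600 = 162.3572222
  E → positive
Point 3:
  φ: 43′ + 15.1″ = 43.25167′; 89 + 43.25167/60 = 89.7208611
  N → positive
  Longitude: 39′ + 34″ = 39.56667′; 0 + 39.56667/60 = 0.6594444
  E ⇒ keep positive
Point 4:
  Lat: 32′ + 40″ = 32.66667′; 31 + 32.66667/60 = 31.5444444
  S ⇒ negate
  Lon: 13′ + 20″ = 13.33333′; 137 + 13.33333/60 = 137.2222222
  E ⇒ keep positive
Point 5:
  Latitude: 10′ + 2.65″ = 10.04417′; 35 + 10.04417/60 = 35.1674028
  N ⇒ keep positive
  Longitude: 51′ + 56.82″ = 51.94700′; 60 + 51.94700/60 = 60.8657833
  hemisphere W, so the sign is −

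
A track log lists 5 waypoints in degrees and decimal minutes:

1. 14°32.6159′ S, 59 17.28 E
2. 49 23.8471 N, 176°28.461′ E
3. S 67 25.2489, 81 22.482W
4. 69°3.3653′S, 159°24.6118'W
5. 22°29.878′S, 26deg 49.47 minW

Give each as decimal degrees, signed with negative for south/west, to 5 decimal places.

Point 1:
  Latitude: 32.6159′ = 0.543598°; total 14.543598
  S → negative
  Lon: 59 + 17.28/60 = 59.288000
  E ⇒ keep positive
Point 2:
  Latitude: 49 + 23.8471/60 = 49.397452
  N → positive
  Lon: 28.461′ = 0.474350°; total 176.474350
  E → positive
Point 3:
  Lat: 25.2489′ = 0.420815°; total 67.420815
  S ⇒ negate
  Lon: 22.482′ = 0.374700°; total 81.374700
  W ⇒ negate
Point 4:
  φ: 3.3653′ = 0.056088°; total 69.056088
  S ⇒ negate
  Longitude: 24.6118′ = 0.410197°; total 159.410197
  W → negative
Point 5:
  φ: 29.878′ = 0.497967°; total 22.497967
  S → negative
  Lon: 49.47′ = 0.824500°; total 26.824500
  hemisphere W, so the sign is −

1. -14.54360, 59.28800
2. 49.39745, 176.47435
3. -67.42082, -81.37470
4. -69.05609, -159.41020
5. -22.49797, -26.82450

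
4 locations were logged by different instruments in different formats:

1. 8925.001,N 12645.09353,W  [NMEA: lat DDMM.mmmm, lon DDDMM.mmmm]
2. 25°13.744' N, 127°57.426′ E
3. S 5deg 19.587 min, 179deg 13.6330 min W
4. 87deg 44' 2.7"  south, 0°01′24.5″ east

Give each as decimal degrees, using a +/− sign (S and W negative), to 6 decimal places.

Point 1:
  φ: degrees = first 2 digits = 89, minutes = 25.001; 89 + 25.001/60 = 89.4166833
  N → positive
  Longitude: degrees = first 3 digits = 126, minutes = 45.09353; 126 + 45.09353/60 = 126.7515588
  W ⇒ negate
Point 2:
  φ: 25 + 13.744/60 = 25.2290667
  N ⇒ keep positive
  Longitude: 57.426′ = 0.957100°; total 127.9571000
  E ⇒ keep positive
Point 3:
  φ: 19.587′ = 0.326450°; total 5.3264500
  S → negative
  λ: 179 + 13.633/60 = 179.2272167
  W ⇒ negate
Point 4:
  Latitude: 87 + 44/60 + 2.7/3600 = 87.7340833
  S → negative
  Longitude: 1′ + 24.5″ = 1.40833′; 0 + 1.40833/60 = 0.0234722
  E ⇒ keep positive

1. 89.416683, -126.751559
2. 25.229067, 127.957100
3. -5.326450, -179.227217
4. -87.734083, 0.023472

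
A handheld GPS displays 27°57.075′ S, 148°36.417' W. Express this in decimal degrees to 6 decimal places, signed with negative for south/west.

-27.951250, -148.606950

φ: 27 + 57.075/60 = 27.9512500
hemisphere S, so the sign is −
Lon: 36.417′ = 0.606950°; total 148.6069500
W ⇒ negate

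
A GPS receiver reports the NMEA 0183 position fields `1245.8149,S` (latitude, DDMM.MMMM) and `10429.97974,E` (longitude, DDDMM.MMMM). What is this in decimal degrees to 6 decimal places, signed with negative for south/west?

φ: degrees = first 2 digits = 12, minutes = 45.8149; 12 + 45.8149/60 = 12.7635817
S → negative
Longitude: degrees = first 3 digits = 104, minutes = 29.97974; 104 + 29.97974/60 = 104.4996623
E ⇒ keep positive

-12.763582, 104.499662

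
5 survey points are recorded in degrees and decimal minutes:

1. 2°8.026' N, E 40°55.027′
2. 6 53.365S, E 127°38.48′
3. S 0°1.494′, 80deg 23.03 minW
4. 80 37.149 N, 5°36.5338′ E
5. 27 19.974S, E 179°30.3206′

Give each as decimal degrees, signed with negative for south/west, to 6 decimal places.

Point 1:
  Latitude: 2 + 8.026/60 = 2.1337667
  N → positive
  Lon: 55.027′ = 0.917117°; total 40.9171167
  E → positive
Point 2:
  φ: 6 + 53.365/60 = 6.8894167
  S ⇒ negate
  Lon: 127 + 38.48/60 = 127.6413333
  E ⇒ keep positive
Point 3:
  φ: 1.494′ = 0.024900°; total 0.0249000
  S ⇒ negate
  Lon: 23.03′ = 0.383833°; total 80.3838333
  hemisphere W, so the sign is −
Point 4:
  φ: 80 + 37.149/60 = 80.6191500
  N → positive
  Longitude: 36.5338′ = 0.608897°; total 5.6088967
  E ⇒ keep positive
Point 5:
  φ: 19.974′ = 0.332900°; total 27.3329000
  hemisphere S, so the sign is −
  Lon: 179 + 30.3206/60 = 179.5053433
  E → positive

1. 2.133767, 40.917117
2. -6.889417, 127.641333
3. -0.024900, -80.383833
4. 80.619150, 5.608897
5. -27.332900, 179.505343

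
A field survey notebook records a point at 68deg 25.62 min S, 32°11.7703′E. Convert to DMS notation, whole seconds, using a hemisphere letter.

Latitude: fractional minutes 0.62000 × 60 = 37.20″
λ: 11.77030′ → 11′ and 0.77030 × 60 = 46.22″

68°25′37″ S, 32°11′46″ E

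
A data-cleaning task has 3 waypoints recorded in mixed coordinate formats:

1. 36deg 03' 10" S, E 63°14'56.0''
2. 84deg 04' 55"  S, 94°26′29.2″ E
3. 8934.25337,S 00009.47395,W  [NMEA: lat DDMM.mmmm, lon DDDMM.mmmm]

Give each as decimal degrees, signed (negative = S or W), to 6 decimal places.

1. -36.052778, 63.248889
2. -84.081944, 94.441444
3. -89.570890, -0.157899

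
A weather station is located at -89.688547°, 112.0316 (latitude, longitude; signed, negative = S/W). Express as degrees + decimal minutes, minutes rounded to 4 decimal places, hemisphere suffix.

Latitude is negative → S; |value| = 89.688547
Latitude: fractional part 0.688547 → 41.312820 minutes
Lon: 112° + 0.031600 × 60 = 112° 1.896000′

89° 41.3128′ S, 112° 1.8960′ E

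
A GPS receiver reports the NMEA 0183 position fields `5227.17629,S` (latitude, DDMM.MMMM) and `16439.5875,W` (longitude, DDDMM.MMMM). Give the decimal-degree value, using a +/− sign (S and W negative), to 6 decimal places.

-52.452938, -164.659792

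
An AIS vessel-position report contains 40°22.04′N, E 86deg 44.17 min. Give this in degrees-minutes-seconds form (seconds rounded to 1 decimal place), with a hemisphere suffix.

Lat: fractional minutes 0.04000 × 60 = 2.400″
λ: fractional minutes 0.17000 × 60 = 10.200″

40°22′2.4″ N, 86°44′10.2″ E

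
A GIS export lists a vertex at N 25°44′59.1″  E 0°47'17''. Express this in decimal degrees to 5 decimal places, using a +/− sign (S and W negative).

Lat: 25° + 44/60 + 59.1/3600 = 25 + 0.733333 + 0.016417 = 25.749750
N → positive
λ: 0 + 47/60 + 17/3600 = 0.788056
E ⇒ keep positive

25.74975, 0.78806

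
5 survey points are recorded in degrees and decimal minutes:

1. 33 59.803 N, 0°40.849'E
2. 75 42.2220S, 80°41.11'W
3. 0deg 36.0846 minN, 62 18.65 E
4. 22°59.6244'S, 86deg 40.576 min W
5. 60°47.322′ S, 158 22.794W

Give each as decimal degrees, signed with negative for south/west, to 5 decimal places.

Point 1:
  Latitude: 59.803′ = 0.996717°; total 33.996717
  N ⇒ keep positive
  λ: 40.849′ = 0.680817°; total 0.680817
  E → positive
Point 2:
  Lat: 42.222′ = 0.703700°; total 75.703700
  S → negative
  Lon: 41.11′ = 0.685167°; total 80.685167
  W → negative
Point 3:
  Lat: 0 + 36.0846/60 = 0.601410
  N ⇒ keep positive
  λ: 62 + 18.65/60 = 62.310833
  E ⇒ keep positive
Point 4:
  Latitude: 22 + 59.6244/60 = 22.993740
  S ⇒ negate
  Longitude: 86 + 40.576/60 = 86.676267
  W → negative
Point 5:
  Latitude: 60 + 47.322/60 = 60.788700
  S → negative
  Longitude: 22.794′ = 0.379900°; total 158.379900
  W ⇒ negate

1. 33.99672, 0.68082
2. -75.70370, -80.68517
3. 0.60141, 62.31083
4. -22.99374, -86.67627
5. -60.78870, -158.37990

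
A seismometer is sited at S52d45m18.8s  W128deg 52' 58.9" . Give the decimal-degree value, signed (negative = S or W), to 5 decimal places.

φ: 52 + 45/60 + 18.8/3600 = 52.755222
S ⇒ negate
Lon: 52′ + 58.9″ = 52.98167′; 128 + 52.98167/60 = 128.883028
W → negative

-52.75522, -128.88303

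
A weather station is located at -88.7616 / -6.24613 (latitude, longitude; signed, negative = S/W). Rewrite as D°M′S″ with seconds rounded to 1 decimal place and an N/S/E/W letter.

Latitude is negative → S; |value| = 88.761600
Latitude: whole degrees 88; 45.69600′ → 45′ and 41.760″
Longitude is negative → W; |value| = 6.246130
Longitude: 0.246130 × 60 = 14.76780′ → 14′, remainder × 60 = 46.068″

88°45′41.8″ S, 6°14′46.1″ W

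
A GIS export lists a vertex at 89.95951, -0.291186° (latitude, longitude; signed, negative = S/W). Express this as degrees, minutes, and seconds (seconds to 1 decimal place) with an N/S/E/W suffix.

89°57′34.2″ N, 0°17′28.3″ W

Lat: 0.959510 × 60 = 57.57060′ → 57′, remainder × 60 = 34.236″
Longitude is negative → W; |value| = 0.291186
Longitude: 0.291186° → 17.47116′; 0.47116 × 60 = 28.270″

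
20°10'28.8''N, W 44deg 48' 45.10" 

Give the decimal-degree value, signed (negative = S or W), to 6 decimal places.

20.174667, -44.812528

Latitude: 20 + 10/60 + 28.8/3600 = 20.1746667
N ⇒ keep positive
Lon: 44 + 48/60 + 45.1/3600 = 44.8125278
W ⇒ negate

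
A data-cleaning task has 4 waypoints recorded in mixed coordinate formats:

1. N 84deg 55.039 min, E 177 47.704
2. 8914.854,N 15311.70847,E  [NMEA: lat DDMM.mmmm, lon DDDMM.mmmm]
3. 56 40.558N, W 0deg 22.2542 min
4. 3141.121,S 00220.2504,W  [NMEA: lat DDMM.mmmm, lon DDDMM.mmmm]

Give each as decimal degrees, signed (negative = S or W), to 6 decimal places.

Point 1:
  Lat: 84 + 55.039/60 = 84.9173167
  N ⇒ keep positive
  λ: 177 + 47.704/60 = 177.7950667
  E → positive
Point 2:
  φ: split at 2 digits → 89° and 14.854′; 89 + 14.854/60 = 89.2475667
  N ⇒ keep positive
  Longitude: split at 3 digits → 153° and 11.70847′; 153 + 11.70847/60 = 153.1951412
  E → positive
Point 3:
  Latitude: 40.558′ = 0.675967°; total 56.6759667
  N ⇒ keep positive
  Longitude: 22.2542′ = 0.370903°; total 0.3709033
  hemisphere W, so the sign is −
Point 4:
  φ: split at 2 digits → 31° and 41.121′; 31 + 41.121/60 = 31.6853500
  S ⇒ negate
  Longitude: degrees = first 3 digits = 2, minutes = 20.2504; 2 + 20.2504/60 = 2.3375067
  W → negative

1. 84.917317, 177.795067
2. 89.247567, 153.195141
3. 56.675967, -0.370903
4. -31.685350, -2.337507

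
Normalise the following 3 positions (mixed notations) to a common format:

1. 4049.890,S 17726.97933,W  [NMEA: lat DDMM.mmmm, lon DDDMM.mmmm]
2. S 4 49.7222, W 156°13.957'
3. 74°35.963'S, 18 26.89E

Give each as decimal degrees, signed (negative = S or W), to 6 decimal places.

1. -40.831500, -177.449656
2. -4.828703, -156.232617
3. -74.599383, 18.448167

Point 1:
  Latitude: split at 2 digits → 40° and 49.89′; 40 + 49.89/60 = 40.8315000
  S → negative
  Longitude: degrees = first 3 digits = 177, minutes = 26.97933; 177 + 26.97933/60 = 177.4496555
  W ⇒ negate
Point 2:
  Latitude: 49.7222′ = 0.828703°; total 4.8287033
  S ⇒ negate
  Lon: 13.957′ = 0.232617°; total 156.2326167
  W ⇒ negate
Point 3:
  Latitude: 74 + 35.963/60 = 74.5993833
  S ⇒ negate
  Longitude: 26.89′ = 0.448167°; total 18.4481667
  E → positive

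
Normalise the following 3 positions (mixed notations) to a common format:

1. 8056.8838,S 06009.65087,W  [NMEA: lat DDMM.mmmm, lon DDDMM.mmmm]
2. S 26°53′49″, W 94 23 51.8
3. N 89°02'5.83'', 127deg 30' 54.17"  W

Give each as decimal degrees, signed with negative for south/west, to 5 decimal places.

Point 1:
  Latitude: degrees = first 2 digits = 80, minutes = 56.8838; 80 + 56.8838/60 = 80.948063
  hemisphere S, so the sign is −
  Longitude: degrees = first 3 digits = 60, minutes = 9.65087; 60 + 9.65087/60 = 60.160848
  W → negative
Point 2:
  Lat: 53′ + 49″ = 53.81667′; 26 + 53.81667/60 = 26.896944
  hemisphere S, so the sign is −
  Lon: 94° + 23/60 + 51.8/3600 = 94 + 0.383333 + 0.014389 = 94.397722
  W → negative
Point 3:
  Lat: 89 + 2/60 + 5.83/3600 = 89.034953
  N ⇒ keep positive
  Lon: 127° + 30/60 + 54.17/3600 = 127 + 0.500000 + 0.015047 = 127.515047
  W ⇒ negate

1. -80.94806, -60.16085
2. -26.89694, -94.39772
3. 89.03495, -127.51505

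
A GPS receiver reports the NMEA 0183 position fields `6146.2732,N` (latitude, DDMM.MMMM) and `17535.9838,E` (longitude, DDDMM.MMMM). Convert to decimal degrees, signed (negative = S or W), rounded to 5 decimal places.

61.77122, 175.59973

φ: degrees = first 2 digits = 61, minutes = 46.2732; 61 + 46.2732/60 = 61.771220
N → positive
Longitude: split at 3 digits → 175° and 35.9838′; 175 + 35.9838/60 = 175.599730
E ⇒ keep positive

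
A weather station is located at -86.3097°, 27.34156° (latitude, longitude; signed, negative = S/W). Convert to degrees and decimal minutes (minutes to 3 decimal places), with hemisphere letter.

86° 18.582′ S, 27° 20.494′ E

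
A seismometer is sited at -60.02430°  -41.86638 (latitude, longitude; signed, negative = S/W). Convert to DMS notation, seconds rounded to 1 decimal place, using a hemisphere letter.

60°01′27.5″ S, 41°51′59.0″ W

Latitude is negative → S; |value| = 60.024300
φ: whole degrees 60; 1.45800′ → 1′ and 27.480″
Longitude is negative → W; |value| = 41.866380
λ: 0.866380 × 60 = 51.98280′ → 51′, remainder × 60 = 58.968″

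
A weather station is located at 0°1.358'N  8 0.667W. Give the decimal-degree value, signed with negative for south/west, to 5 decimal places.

0.02263, -8.01112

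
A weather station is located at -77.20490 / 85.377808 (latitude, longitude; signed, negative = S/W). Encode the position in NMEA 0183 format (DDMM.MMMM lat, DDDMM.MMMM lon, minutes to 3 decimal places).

7712.294,S / 08522.668,E

Latitude is negative → S; |value| = 77.204900
Latitude: fractional part 0.204900 → 12.29400 minutes
λ: fractional part 0.377808 → 22.66848 minutes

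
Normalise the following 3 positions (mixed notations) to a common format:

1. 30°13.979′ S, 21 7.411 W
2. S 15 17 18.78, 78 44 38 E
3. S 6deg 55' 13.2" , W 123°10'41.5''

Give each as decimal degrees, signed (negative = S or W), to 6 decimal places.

1. -30.232983, -21.123517
2. -15.288550, 78.743889
3. -6.920333, -123.178194

Point 1:
  Lat: 30 + 13.979/60 = 30.2329833
  hemisphere S, so the sign is −
  Lon: 7.411′ = 0.123517°; total 21.1235167
  W → negative
Point 2:
  Latitude: 17′ + 18.78″ = 17.31300′; 15 + 17.31300/60 = 15.2885500
  S ⇒ negate
  Longitude: 78° + 44/60 + 38/3600 = 78 + 0.733333 + 0.010556 = 78.7438889
  E → positive
Point 3:
  Lat: 55′ + 13.2″ = 55.22000′; 6 + 55.22000/60 = 6.9203333
  S ⇒ negate
  λ: 10′ + 41.5″ = 10.69167′; 123 + 10.69167/60 = 123.1781944
  hemisphere W, so the sign is −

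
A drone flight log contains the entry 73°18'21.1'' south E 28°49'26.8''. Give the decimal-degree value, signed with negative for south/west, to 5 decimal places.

-73.30586, 28.82411

Latitude: 73 + 18/60 + 21.1/3600 = 73.305861
S → negative
Lon: 28° + 49/60 + 26.8/3600 = 28 + 0.816667 + 0.007444 = 28.824111
E → positive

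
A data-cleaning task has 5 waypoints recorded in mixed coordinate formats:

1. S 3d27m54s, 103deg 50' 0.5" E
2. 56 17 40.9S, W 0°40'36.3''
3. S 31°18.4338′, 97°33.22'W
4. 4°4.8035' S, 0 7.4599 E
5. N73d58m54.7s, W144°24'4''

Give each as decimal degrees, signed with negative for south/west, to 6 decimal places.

Point 1:
  φ: 3° + 27/60 + 54/3600 = 3 + 0.450000 + 0.015000 = 3.4650000
  S → negative
  λ: 103° + 50/60 + 0.5/3600 = 103 + 0.833333 + 0.000139 = 103.8334722
  E → positive
Point 2:
  Lat: 17′ + 40.9″ = 17.68167′; 56 + 17.68167/60 = 56.2946944
  S → negative
  λ: 40′ + 36.3″ = 40.60500′; 0 + 40.60500/60 = 0.6767500
  W ⇒ negate
Point 3:
  φ: 18.4338′ = 0.307230°; total 31.3072300
  S ⇒ negate
  Longitude: 33.22′ = 0.553667°; total 97.5536667
  W ⇒ negate
Point 4:
  φ: 4.8035′ = 0.080058°; total 4.0800583
  S → negative
  Lon: 7.4599′ = 0.124332°; total 0.1243317
  E → positive
Point 5:
  Latitude: 73 + 58/60 + 54.7/3600 = 73.9818611
  N → positive
  Lon: 24′ + 4″ = 24.06667′; 144 + 24.06667/60 = 144.4011111
  hemisphere W, so the sign is −

1. -3.465000, 103.833472
2. -56.294694, -0.676750
3. -31.307230, -97.553667
4. -4.080058, 0.124332
5. 73.981861, -144.401111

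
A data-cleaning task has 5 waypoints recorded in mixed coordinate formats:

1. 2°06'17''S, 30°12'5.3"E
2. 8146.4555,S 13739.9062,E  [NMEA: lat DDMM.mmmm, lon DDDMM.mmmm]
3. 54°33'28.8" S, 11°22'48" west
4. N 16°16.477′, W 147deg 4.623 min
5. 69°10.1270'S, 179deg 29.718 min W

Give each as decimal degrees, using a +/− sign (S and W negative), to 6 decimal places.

1. -2.104722, 30.201472
2. -81.774258, 137.665103
3. -54.558000, -11.380000
4. 16.274617, -147.077050
5. -69.168783, -179.495300

Point 1:
  φ: 2 + 6/60 + 17/3600 = 2.1047222
  S ⇒ negate
  λ: 12′ + 5.3″ = 12.08833′; 30 + 12.08833/60 = 30.2014722
  E → positive
Point 2:
  Latitude: split at 2 digits → 81° and 46.4555′; 81 + 46.4555/60 = 81.7742583
  hemisphere S, so the sign is −
  Lon: split at 3 digits → 137° and 39.9062′; 137 + 39.9062/60 = 137.6651033
  E ⇒ keep positive
Point 3:
  φ: 54 + 33/60 + 28.8/3600 = 54.5580000
  S ⇒ negate
  λ: 11 + 22/60 + 48/3600 = 11.3800000
  W → negative
Point 4:
  Lat: 16 + 16.477/60 = 16.2746167
  N ⇒ keep positive
  λ: 4.623′ = 0.077050°; total 147.0770500
  W → negative
Point 5:
  Latitude: 69 + 10.127/60 = 69.1687833
  S → negative
  λ: 179 + 29.718/60 = 179.4953000
  W ⇒ negate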